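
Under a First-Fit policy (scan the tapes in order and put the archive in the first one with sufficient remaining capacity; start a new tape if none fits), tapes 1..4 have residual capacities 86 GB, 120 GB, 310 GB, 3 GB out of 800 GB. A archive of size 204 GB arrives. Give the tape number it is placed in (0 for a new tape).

Tapes with room: tape 3 (310 GB).
The first with room is tape 3.

3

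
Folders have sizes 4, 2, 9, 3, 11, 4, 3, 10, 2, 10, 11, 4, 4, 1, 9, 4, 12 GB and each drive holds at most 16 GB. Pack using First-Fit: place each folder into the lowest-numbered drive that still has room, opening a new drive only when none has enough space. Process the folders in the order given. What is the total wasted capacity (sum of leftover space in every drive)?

25

4 GB → drive 1 (remaining 12 GB)
2 GB → drive 1 (remaining 10 GB)
9 GB → drive 1 (remaining 1 GB)
3 GB → drive 2 (remaining 13 GB)
11 GB → drive 2 (remaining 2 GB)
4 GB → drive 3 (remaining 12 GB)
3 GB → drive 3 (remaining 9 GB)
10 GB → drive 4 (remaining 6 GB)
2 GB → drive 2 (remaining 0 GB)
10 GB → drive 5 (remaining 6 GB)
11 GB → drive 6 (remaining 5 GB)
4 GB → drive 3 (remaining 5 GB)
4 GB → drive 3 (remaining 1 GB)
1 GB → drive 1 (remaining 0 GB)
9 GB → drive 7 (remaining 7 GB)
4 GB → drive 4 (remaining 2 GB)
12 GB → drive 8 (remaining 4 GB)
8 drives × 16 GB = 128 GB; used 103 GB; unused 25 GB.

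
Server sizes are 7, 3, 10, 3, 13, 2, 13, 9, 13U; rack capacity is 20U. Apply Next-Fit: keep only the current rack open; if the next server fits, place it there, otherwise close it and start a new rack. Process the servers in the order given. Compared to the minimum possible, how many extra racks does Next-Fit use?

1

Next-Fit: [7,3,10] [3,13,2] [13] [9] [13] → 5 racks.
Total size 73U; any packing needs at least ⌈73/20⌉ = 4 racks.
An optimal packing achieves that bound: [13,7] [13,3,3] [13,2] [10,9] → 4 racks.
Excess: 5 − 4 = 1.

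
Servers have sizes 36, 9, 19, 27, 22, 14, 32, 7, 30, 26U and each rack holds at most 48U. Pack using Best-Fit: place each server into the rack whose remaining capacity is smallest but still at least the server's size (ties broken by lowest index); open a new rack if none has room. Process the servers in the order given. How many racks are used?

6

rack 1: place 36U, 12U left
rack 1: place 9U, 3U left
rack 2: place 19U, 29U left
rack 2: place 27U, 2U left
rack 3: place 22U, 26U left
rack 3: place 14U, 12U left
rack 4: place 32U, 16U left
rack 3: place 7U, 5U left
rack 5: place 30U, 18U left
rack 6: place 26U, 22U left
Final racks: [36,9] [19,27] [22,14,7] [32] [30] [26].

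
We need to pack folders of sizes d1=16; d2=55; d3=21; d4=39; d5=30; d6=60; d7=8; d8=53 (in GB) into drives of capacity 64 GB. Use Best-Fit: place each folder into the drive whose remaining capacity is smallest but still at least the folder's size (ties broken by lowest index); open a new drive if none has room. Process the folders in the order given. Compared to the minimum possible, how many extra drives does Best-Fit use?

1

Best-Fit: [16,21] [55,8] [39] [30] [60] [53] → 6 drives.
Total size 282 GB; any packing needs at least ⌈282/64⌉ = 5 drives.
An optimal packing achieves that bound: [60] [55,8] [53] [39,21] [30,16] → 5 drives.
Excess: 6 − 5 = 1.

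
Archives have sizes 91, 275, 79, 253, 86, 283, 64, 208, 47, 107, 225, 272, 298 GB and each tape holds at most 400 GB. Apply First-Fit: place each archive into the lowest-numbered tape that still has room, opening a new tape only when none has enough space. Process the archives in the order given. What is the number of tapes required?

91 GB → tape 1 (remaining 309 GB)
275 GB → tape 1 (remaining 34 GB)
79 GB → tape 2 (remaining 321 GB)
253 GB → tape 2 (remaining 68 GB)
86 GB → tape 3 (remaining 314 GB)
283 GB → tape 3 (remaining 31 GB)
64 GB → tape 2 (remaining 4 GB)
208 GB → tape 4 (remaining 192 GB)
47 GB → tape 4 (remaining 145 GB)
107 GB → tape 4 (remaining 38 GB)
225 GB → tape 5 (remaining 175 GB)
272 GB → tape 6 (remaining 128 GB)
298 GB → tape 7 (remaining 102 GB)
Final tapes: [91,275] [79,253,64] [86,283] [208,47,107] [225] [272] [298].

7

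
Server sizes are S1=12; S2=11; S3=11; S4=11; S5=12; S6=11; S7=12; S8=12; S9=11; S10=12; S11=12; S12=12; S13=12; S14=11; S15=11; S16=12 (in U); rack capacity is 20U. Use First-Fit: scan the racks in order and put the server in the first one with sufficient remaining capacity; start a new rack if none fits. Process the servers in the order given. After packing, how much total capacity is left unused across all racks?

Put S1 (12U) in rack 1; 8U remain.
Put S2 (11U) in rack 2; 9U remain.
Put S3 (11U) in rack 3; 9U remain.
Put S4 (11U) in rack 4; 9U remain.
Put S5 (12U) in rack 5; 8U remain.
Put S6 (11U) in rack 6; 9U remain.
Put S7 (12U) in rack 7; 8U remain.
Put S8 (12U) in rack 8; 8U remain.
Put S9 (11U) in rack 9; 9U remain.
Put S10 (12U) in rack 10; 8U remain.
Put S11 (12U) in rack 11; 8U remain.
Put S12 (12U) in rack 12; 8U remain.
Put S13 (12U) in rack 13; 8U remain.
Put S14 (11U) in rack 14; 9U remain.
Put S15 (11U) in rack 15; 9U remain.
Put S16 (12U) in rack 16; 8U remain.
16 racks × 20U = 320U; used 185U; unused 135U.

135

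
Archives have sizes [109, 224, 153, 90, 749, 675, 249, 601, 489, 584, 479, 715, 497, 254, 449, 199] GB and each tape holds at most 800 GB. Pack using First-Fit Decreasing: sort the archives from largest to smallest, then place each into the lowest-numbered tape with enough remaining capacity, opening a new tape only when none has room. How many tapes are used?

Sorted descending: 749, 715, 675, 601, 584, 497, 489, 479, 449, 254, 249, 224, 199, 153, 109, 90.
Put 749 GB in tape 1; 51 GB remain.
Put 715 GB in tape 2; 85 GB remain.
Put 675 GB in tape 3; 125 GB remain.
Put 601 GB in tape 4; 199 GB remain.
Put 584 GB in tape 5; 216 GB remain.
Put 497 GB in tape 6; 303 GB remain.
Put 489 GB in tape 7; 311 GB remain.
Put 479 GB in tape 8; 321 GB remain.
Put 449 GB in tape 9; 351 GB remain.
Put 254 GB in tape 6; 49 GB remain.
Put 249 GB in tape 7; 62 GB remain.
Put 224 GB in tape 8; 97 GB remain.
Put 199 GB in tape 4; 0 GB remain.
Put 153 GB in tape 5; 63 GB remain.
Put 109 GB in tape 3; 16 GB remain.
Put 90 GB in tape 8; 7 GB remain.

9 tapes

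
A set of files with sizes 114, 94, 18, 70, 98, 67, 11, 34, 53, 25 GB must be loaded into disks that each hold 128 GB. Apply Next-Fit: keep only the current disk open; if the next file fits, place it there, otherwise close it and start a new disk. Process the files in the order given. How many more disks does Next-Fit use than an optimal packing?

Next-Fit: [114] [94,18] [70] [98] [67,11,34] [53,25] → 6 disks.
Total size 584 GB; any packing needs at least ⌈584/128⌉ = 5 disks.
An optimal packing achieves that bound: [114,11] [98,25] [94,34] [70,53] [67,18] → 5 disks.
Excess: 6 − 5 = 1.

1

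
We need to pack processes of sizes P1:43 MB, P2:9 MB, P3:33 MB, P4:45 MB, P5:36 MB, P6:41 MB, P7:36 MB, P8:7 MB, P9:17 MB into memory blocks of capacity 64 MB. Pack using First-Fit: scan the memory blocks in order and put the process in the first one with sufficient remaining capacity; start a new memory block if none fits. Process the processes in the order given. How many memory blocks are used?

6 memory blocks

Put P1 (43 MB) in memory block 1; 21 MB remain.
Put P2 (9 MB) in memory block 1; 12 MB remain.
Put P3 (33 MB) in memory block 2; 31 MB remain.
Put P4 (45 MB) in memory block 3; 19 MB remain.
Put P5 (36 MB) in memory block 4; 28 MB remain.
Put P6 (41 MB) in memory block 5; 23 MB remain.
Put P7 (36 MB) in memory block 6; 28 MB remain.
Put P8 (7 MB) in memory block 1; 5 MB remain.
Put P9 (17 MB) in memory block 2; 14 MB remain.
Final memory blocks: [43,9,7] [33,17] [45] [36] [41] [36].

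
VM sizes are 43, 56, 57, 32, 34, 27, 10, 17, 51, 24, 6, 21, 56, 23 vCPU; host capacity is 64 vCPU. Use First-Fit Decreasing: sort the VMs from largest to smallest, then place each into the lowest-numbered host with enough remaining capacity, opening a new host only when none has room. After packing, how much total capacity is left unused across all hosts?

55

Sorted descending: 57, 56, 56, 51, 43, 34, 32, 27, 24, 23, 21, 17, 10, 6.
57 vCPU → host 1 (remaining 7 vCPU)
56 vCPU → host 2 (remaining 8 vCPU)
56 vCPU → host 3 (remaining 8 vCPU)
51 vCPU → host 4 (remaining 13 vCPU)
43 vCPU → host 5 (remaining 21 vCPU)
34 vCPU → host 6 (remaining 30 vCPU)
32 vCPU → host 7 (remaining 32 vCPU)
27 vCPU → host 6 (remaining 3 vCPU)
24 vCPU → host 7 (remaining 8 vCPU)
23 vCPU → host 8 (remaining 41 vCPU)
21 vCPU → host 5 (remaining 0 vCPU)
17 vCPU → host 8 (remaining 24 vCPU)
10 vCPU → host 4 (remaining 3 vCPU)
6 vCPU → host 1 (remaining 1 vCPU)
8 hosts × 64 vCPU = 512 vCPU; used 457 vCPU; unused 55 vCPU.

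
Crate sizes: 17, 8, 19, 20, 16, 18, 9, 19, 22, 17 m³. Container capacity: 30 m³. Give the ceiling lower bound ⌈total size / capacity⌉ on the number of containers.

6

Total size = 17 + 8 + 19 + 20 + 16 + 18 + 9 + 19 + 22 + 17 = 165 m³.
⌈165 / 30⌉ = 6.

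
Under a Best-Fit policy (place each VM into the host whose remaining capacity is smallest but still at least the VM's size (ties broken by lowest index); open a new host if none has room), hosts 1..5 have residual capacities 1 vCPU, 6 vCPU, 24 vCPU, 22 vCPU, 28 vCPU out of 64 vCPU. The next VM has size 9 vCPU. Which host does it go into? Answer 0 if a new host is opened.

4

Hosts with room: host 3 (24 vCPU), host 4 (22 vCPU), host 5 (28 vCPU).
Tightest fit is host 4 with 22 vCPU free.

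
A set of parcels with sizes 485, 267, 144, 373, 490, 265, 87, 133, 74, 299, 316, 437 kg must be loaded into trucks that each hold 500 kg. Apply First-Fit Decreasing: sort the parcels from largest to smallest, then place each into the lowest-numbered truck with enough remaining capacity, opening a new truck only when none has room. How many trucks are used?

Sorted descending: 490, 485, 437, 373, 316, 299, 267, 265, 144, 133, 87, 74.
truck 1: place 490 kg, 10 kg left
truck 2: place 485 kg, 15 kg left
truck 3: place 437 kg, 63 kg left
truck 4: place 373 kg, 127 kg left
truck 5: place 316 kg, 184 kg left
truck 6: place 299 kg, 201 kg left
truck 7: place 267 kg, 233 kg left
truck 8: place 265 kg, 235 kg left
truck 5: place 144 kg, 40 kg left
truck 6: place 133 kg, 68 kg left
truck 4: place 87 kg, 40 kg left
truck 7: place 74 kg, 159 kg left

8 trucks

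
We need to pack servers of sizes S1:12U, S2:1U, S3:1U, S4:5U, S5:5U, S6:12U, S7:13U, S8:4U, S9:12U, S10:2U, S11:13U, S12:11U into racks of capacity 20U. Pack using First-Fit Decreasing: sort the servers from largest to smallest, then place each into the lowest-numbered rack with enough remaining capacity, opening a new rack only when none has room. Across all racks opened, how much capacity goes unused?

29

Sorted descending: 13, 13, 12, 12, 12, 11, 5, 5, 4, 2, 1, 1.
rack 1: place 13U, 7U left
rack 2: place 13U, 7U left
rack 3: place 12U, 8U left
rack 4: place 12U, 8U left
rack 5: place 12U, 8U left
rack 6: place 11U, 9U left
rack 1: place 5U, 2U left
rack 2: place 5U, 2U left
rack 3: place 4U, 4U left
rack 1: place 2U, 0U left
rack 2: place 1U, 1U left
rack 2: place 1U, 0U left
6 racks × 20U = 120U; used 91U; unused 29U.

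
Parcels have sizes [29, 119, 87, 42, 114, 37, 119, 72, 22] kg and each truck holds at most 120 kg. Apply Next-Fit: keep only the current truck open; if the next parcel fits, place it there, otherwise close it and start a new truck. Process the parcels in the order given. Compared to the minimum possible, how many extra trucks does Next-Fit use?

Next-Fit: [29] [119] [87] [42] [114] [37] [119] [72,22] → 8 trucks.
Total size 641 kg; any packing needs at least ⌈641/120⌉ = 6 trucks.
An optimal packing achieves that bound: [119] [119] [114] [87,29] [72,42] [37,22] → 6 trucks.
Excess: 8 − 6 = 2.

2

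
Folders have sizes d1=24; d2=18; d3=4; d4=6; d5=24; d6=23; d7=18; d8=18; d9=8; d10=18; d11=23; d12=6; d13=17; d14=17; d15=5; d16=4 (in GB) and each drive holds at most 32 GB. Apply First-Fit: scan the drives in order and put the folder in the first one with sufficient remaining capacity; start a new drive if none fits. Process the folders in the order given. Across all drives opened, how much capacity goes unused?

87

Put d1 (24 GB) in drive 1; 8 GB remain.
Put d2 (18 GB) in drive 2; 14 GB remain.
Put d3 (4 GB) in drive 1; 4 GB remain.
Put d4 (6 GB) in drive 2; 8 GB remain.
Put d5 (24 GB) in drive 3; 8 GB remain.
Put d6 (23 GB) in drive 4; 9 GB remain.
Put d7 (18 GB) in drive 5; 14 GB remain.
Put d8 (18 GB) in drive 6; 14 GB remain.
Put d9 (8 GB) in drive 2; 0 GB remain.
Put d10 (18 GB) in drive 7; 14 GB remain.
Put d11 (23 GB) in drive 8; 9 GB remain.
Put d12 (6 GB) in drive 3; 2 GB remain.
Put d13 (17 GB) in drive 9; 15 GB remain.
Put d14 (17 GB) in drive 10; 15 GB remain.
Put d15 (5 GB) in drive 4; 4 GB remain.
Put d16 (4 GB) in drive 1; 0 GB remain.
10 drives × 32 GB = 320 GB; used 233 GB; unused 87 GB.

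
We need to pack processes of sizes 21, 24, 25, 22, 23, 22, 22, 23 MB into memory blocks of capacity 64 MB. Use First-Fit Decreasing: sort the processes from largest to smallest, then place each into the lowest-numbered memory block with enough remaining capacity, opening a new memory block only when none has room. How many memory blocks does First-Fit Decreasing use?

4

Sorted descending: 25, 24, 23, 23, 22, 22, 22, 21.
memory block 1: place 25 MB, 39 MB left
memory block 1: place 24 MB, 15 MB left
memory block 2: place 23 MB, 41 MB left
memory block 2: place 23 MB, 18 MB left
memory block 3: place 22 MB, 42 MB left
memory block 3: place 22 MB, 20 MB left
memory block 4: place 22 MB, 42 MB left
memory block 4: place 21 MB, 21 MB left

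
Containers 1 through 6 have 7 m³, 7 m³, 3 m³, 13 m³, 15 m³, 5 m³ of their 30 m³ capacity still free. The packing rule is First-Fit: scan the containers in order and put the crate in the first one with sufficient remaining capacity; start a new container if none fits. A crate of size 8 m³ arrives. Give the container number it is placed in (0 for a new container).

4

Containers with room: container 4 (13 m³), container 5 (15 m³).
The first with room is container 4.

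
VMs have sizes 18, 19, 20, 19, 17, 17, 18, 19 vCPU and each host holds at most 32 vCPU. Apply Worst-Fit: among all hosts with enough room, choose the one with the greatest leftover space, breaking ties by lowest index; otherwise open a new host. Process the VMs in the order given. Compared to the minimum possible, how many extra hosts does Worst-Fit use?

Worst-Fit: [18] [19] [20] [19] [17] [17] [18] [19] → 8 hosts.
8 VMs exceed 16 vCPU (half the capacity), and no two of those can share a host, so at least 8 hosts are needed.
So 8 is already optimal.

0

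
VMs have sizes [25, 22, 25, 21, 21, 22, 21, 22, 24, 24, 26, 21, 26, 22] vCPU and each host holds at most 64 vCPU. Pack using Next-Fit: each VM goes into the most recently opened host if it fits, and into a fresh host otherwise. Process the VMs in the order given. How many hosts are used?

7 hosts

Put 25 vCPU in host 1; 39 vCPU remain.
Put 22 vCPU in host 1; 17 vCPU remain.
Put 25 vCPU in host 2; 39 vCPU remain.
Put 21 vCPU in host 2; 18 vCPU remain.
Put 21 vCPU in host 3; 43 vCPU remain.
Put 22 vCPU in host 3; 21 vCPU remain.
Put 21 vCPU in host 3; 0 vCPU remain.
Put 22 vCPU in host 4; 42 vCPU remain.
Put 24 vCPU in host 4; 18 vCPU remain.
Put 24 vCPU in host 5; 40 vCPU remain.
Put 26 vCPU in host 5; 14 vCPU remain.
Put 21 vCPU in host 6; 43 vCPU remain.
Put 26 vCPU in host 6; 17 vCPU remain.
Put 22 vCPU in host 7; 42 vCPU remain.
Final hosts: [25,22] [25,21] [21,22,21] [22,24] [24,26] [21,26] [22].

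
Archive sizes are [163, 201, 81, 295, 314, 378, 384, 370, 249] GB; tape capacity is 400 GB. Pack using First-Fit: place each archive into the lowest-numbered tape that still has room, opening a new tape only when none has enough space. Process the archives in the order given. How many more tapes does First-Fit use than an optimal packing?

0

First-Fit: [163,201] [81,295] [314] [378] [384] [370] [249] → 7 tapes.
Total size 2435 GB; any packing needs at least ⌈2435/400⌉ = 7 tapes.
So 7 is already optimal.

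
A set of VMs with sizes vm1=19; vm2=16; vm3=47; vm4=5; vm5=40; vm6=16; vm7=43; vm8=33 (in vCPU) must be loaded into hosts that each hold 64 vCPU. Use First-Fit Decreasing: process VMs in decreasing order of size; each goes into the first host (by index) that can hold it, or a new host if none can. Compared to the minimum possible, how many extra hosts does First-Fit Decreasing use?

First-Fit Decreasing: [47,16] [43,19] [40,16,5] [33] → 4 hosts.
Total size 219 vCPU; any packing needs at least ⌈219/64⌉ = 4 hosts.
So 4 is already optimal.

0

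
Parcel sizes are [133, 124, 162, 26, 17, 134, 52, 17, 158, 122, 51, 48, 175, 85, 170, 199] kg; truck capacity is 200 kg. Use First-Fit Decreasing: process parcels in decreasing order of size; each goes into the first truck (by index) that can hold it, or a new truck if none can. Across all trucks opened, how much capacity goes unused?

327

Sorted descending: 199, 175, 170, 162, 158, 134, 133, 124, 122, 85, 52, 51, 48, 26, 17, 17.
truck 1: place 199 kg, 1 kg left
truck 2: place 175 kg, 25 kg left
truck 3: place 170 kg, 30 kg left
truck 4: place 162 kg, 38 kg left
truck 5: place 158 kg, 42 kg left
truck 6: place 134 kg, 66 kg left
truck 7: place 133 kg, 67 kg left
truck 8: place 124 kg, 76 kg left
truck 9: place 122 kg, 78 kg left
truck 10: place 85 kg, 115 kg left
truck 6: place 52 kg, 14 kg left
truck 7: place 51 kg, 16 kg left
truck 8: place 48 kg, 28 kg left
truck 3: place 26 kg, 4 kg left
truck 2: place 17 kg, 8 kg left
truck 4: place 17 kg, 21 kg left
10 trucks × 200 kg = 2000 kg; used 1673 kg; unused 327 kg.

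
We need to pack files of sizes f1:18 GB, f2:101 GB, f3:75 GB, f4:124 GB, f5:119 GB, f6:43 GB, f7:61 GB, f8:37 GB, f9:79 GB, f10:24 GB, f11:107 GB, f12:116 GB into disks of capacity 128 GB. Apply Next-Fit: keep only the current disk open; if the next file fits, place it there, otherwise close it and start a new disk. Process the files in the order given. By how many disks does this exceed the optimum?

Next-Fit: [18,101] [75] [124] [119] [43,61] [37,79] [24] [107] [116] → 9 disks.
Total size 904 GB; any packing needs at least ⌈904/128⌉ = 8 disks.
An optimal packing achieves that bound: [124] [119] [116] [107,18] [101,24] [79,43] [75,37] [61] → 8 disks.
Excess: 9 − 8 = 1.

1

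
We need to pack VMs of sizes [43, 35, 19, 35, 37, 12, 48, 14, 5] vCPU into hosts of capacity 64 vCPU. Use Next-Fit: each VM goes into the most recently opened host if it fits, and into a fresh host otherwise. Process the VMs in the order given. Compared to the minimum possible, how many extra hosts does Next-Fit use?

1

Next-Fit: [43] [35,19] [35] [37,12] [48,14] [5] → 6 hosts.
5 VMs exceed 32 vCPU (half the capacity), and no two of those can share a host, so at least 5 hosts are needed.
An optimal packing achieves that bound: [48,14] [43,19] [37,12,5] [35] [35] → 5 hosts.
Excess: 6 − 5 = 1.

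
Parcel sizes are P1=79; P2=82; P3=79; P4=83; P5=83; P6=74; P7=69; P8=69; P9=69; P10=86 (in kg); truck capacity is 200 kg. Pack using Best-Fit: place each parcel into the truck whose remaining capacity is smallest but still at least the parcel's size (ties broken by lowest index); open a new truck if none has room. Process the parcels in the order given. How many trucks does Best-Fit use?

5 trucks

Put P1 (79 kg) in truck 1; 121 kg remain.
Put P2 (82 kg) in truck 1; 39 kg remain.
Put P3 (79 kg) in truck 2; 121 kg remain.
Put P4 (83 kg) in truck 2; 38 kg remain.
Put P5 (83 kg) in truck 3; 117 kg remain.
Put P6 (74 kg) in truck 3; 43 kg remain.
Put P7 (69 kg) in truck 4; 131 kg remain.
Put P8 (69 kg) in truck 4; 62 kg remain.
Put P9 (69 kg) in truck 5; 131 kg remain.
Put P10 (86 kg) in truck 5; 45 kg remain.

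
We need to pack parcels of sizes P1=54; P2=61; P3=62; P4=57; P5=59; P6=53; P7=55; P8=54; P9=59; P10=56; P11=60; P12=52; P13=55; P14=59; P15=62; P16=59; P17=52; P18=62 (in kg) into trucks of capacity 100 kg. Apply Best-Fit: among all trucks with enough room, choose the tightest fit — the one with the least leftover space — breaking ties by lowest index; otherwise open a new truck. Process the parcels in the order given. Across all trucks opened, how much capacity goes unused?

P1 (54 kg) → truck 1 (remaining 46 kg)
P2 (61 kg) → truck 2 (remaining 39 kg)
P3 (62 kg) → truck 3 (remaining 38 kg)
P4 (57 kg) → truck 4 (remaining 43 kg)
P5 (59 kg) → truck 5 (remaining 41 kg)
P6 (53 kg) → truck 6 (remaining 47 kg)
P7 (55 kg) → truck 7 (remaining 45 kg)
P8 (54 kg) → truck 8 (remaining 46 kg)
P9 (59 kg) → truck 9 (remaining 41 kg)
P10 (56 kg) → truck 10 (remaining 44 kg)
P11 (60 kg) → truck 11 (remaining 40 kg)
P12 (52 kg) → truck 12 (remaining 48 kg)
P13 (55 kg) → truck 13 (remaining 45 kg)
P14 (59 kg) → truck 14 (remaining 41 kg)
P15 (62 kg) → truck 15 (remaining 38 kg)
P16 (59 kg) → truck 16 (remaining 41 kg)
P17 (52 kg) → truck 17 (remaining 48 kg)
P18 (62 kg) → truck 18 (remaining 38 kg)
18 trucks × 100 kg = 1800 kg; used 1031 kg; unused 769 kg.

769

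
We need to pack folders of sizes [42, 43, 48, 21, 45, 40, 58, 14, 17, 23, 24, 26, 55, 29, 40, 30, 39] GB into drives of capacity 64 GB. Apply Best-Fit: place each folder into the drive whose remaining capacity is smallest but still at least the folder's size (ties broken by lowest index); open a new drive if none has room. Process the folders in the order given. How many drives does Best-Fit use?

42 GB → drive 1 (remaining 22 GB)
43 GB → drive 2 (remaining 21 GB)
48 GB → drive 3 (remaining 16 GB)
21 GB → drive 2 (remaining 0 GB)
45 GB → drive 4 (remaining 19 GB)
40 GB → drive 5 (remaining 24 GB)
58 GB → drive 6 (remaining 6 GB)
14 GB → drive 3 (remaining 2 GB)
17 GB → drive 4 (remaining 2 GB)
23 GB → drive 5 (remaining 1 GB)
24 GB → drive 7 (remaining 40 GB)
26 GB → drive 7 (remaining 14 GB)
55 GB → drive 8 (remaining 9 GB)
29 GB → drive 9 (remaining 35 GB)
40 GB → drive 10 (remaining 24 GB)
30 GB → drive 9 (remaining 5 GB)
39 GB → drive 11 (remaining 25 GB)

11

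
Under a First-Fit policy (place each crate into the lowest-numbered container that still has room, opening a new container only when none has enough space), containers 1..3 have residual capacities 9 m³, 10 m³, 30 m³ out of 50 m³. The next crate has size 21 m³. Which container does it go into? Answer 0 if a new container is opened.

3

Containers with room: container 3 (30 m³).
The first with room is container 3.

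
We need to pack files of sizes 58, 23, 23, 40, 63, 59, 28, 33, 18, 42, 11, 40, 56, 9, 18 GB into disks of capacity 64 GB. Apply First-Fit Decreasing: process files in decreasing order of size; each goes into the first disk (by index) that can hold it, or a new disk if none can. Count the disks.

Sorted descending: 63, 59, 58, 56, 42, 40, 40, 33, 28, 23, 23, 18, 18, 11, 9.
63 GB → disk 1 (remaining 1 GB)
59 GB → disk 2 (remaining 5 GB)
58 GB → disk 3 (remaining 6 GB)
56 GB → disk 4 (remaining 8 GB)
42 GB → disk 5 (remaining 22 GB)
40 GB → disk 6 (remaining 24 GB)
40 GB → disk 7 (remaining 24 GB)
33 GB → disk 8 (remaining 31 GB)
28 GB → disk 8 (remaining 3 GB)
23 GB → disk 6 (remaining 1 GB)
23 GB → disk 7 (remaining 1 GB)
18 GB → disk 5 (remaining 4 GB)
18 GB → disk 9 (remaining 46 GB)
11 GB → disk 9 (remaining 35 GB)
9 GB → disk 9 (remaining 26 GB)
Final disks: [63] [59] [58] [56] [42,18] [40,23] [40,23] [33,28] [18,11,9].

9 disks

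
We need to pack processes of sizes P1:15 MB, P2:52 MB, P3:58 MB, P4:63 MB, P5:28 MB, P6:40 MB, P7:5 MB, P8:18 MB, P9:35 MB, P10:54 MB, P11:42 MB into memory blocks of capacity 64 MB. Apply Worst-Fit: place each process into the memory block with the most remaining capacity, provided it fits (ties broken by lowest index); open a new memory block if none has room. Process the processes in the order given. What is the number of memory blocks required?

Put P1 (15 MB) in memory block 1; 49 MB remain.
Put P2 (52 MB) in memory block 2; 12 MB remain.
Put P3 (58 MB) in memory block 3; 6 MB remain.
Put P4 (63 MB) in memory block 4; 1 MB remain.
Put P5 (28 MB) in memory block 1; 21 MB remain.
Put P6 (40 MB) in memory block 5; 24 MB remain.
Put P7 (5 MB) in memory block 5; 19 MB remain.
Put P8 (18 MB) in memory block 1; 3 MB remain.
Put P9 (35 MB) in memory block 6; 29 MB remain.
Put P10 (54 MB) in memory block 7; 10 MB remain.
Put P11 (42 MB) in memory block 8; 22 MB remain.
Final memory blocks: [15,28,18] [52] [58] [63] [40,5] [35] [54] [42].

8 memory blocks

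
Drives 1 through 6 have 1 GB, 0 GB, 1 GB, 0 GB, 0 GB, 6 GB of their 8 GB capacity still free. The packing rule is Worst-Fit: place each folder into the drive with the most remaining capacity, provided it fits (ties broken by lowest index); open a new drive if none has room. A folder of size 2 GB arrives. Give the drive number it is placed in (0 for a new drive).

6

Drives with room: drive 6 (6 GB).
Most room is drive 6 with 6 GB free.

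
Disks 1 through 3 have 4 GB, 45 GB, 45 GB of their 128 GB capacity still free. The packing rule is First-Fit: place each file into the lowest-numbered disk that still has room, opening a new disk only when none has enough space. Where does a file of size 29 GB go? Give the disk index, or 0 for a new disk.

2

Disks with room: disk 2 (45 GB), disk 3 (45 GB).
The first with room is disk 2.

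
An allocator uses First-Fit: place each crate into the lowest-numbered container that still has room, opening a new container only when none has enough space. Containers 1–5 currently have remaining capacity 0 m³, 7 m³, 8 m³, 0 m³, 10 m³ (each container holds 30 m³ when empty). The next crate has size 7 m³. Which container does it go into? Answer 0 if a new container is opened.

Containers with room: container 2 (7 m³), container 3 (8 m³), container 5 (10 m³).
The first with room is container 2.

2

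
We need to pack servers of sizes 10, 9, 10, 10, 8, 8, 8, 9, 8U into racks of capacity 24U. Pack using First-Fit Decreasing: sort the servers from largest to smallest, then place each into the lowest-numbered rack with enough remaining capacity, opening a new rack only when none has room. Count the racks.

Sorted descending: 10, 10, 10, 9, 9, 8, 8, 8, 8.
rack 1: place 10U, 14U left
rack 1: place 10U, 4U left
rack 2: place 10U, 14U left
rack 2: place 9U, 5U left
rack 3: place 9U, 15U left
rack 3: place 8U, 7U left
rack 4: place 8U, 16U left
rack 4: place 8U, 8U left
rack 4: place 8U, 0U left
Final racks: [10,10] [10,9] [9,8] [8,8,8].

4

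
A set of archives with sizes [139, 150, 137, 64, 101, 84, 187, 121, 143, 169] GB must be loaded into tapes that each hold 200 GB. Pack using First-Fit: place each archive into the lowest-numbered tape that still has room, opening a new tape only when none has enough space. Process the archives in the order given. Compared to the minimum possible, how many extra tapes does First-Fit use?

1

First-Fit: [139] [150] [137] [64,101] [84] [187] [121] [143] [169] → 9 tapes.
8 archives exceed 100 GB (half the capacity), and no two of those can share a tape, so at least 8 tapes are needed.
An optimal packing achieves that bound: [187] [169] [150] [143] [139] [137] [121,64] [101,84] → 8 tapes.
Excess: 9 − 8 = 1.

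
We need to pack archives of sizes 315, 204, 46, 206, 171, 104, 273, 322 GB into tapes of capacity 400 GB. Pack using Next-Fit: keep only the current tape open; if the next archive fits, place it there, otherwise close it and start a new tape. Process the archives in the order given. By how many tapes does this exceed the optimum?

0

Next-Fit: [315] [204,46] [206,171] [104,273] [322] → 5 tapes.
Total size 1641 GB; any packing needs at least ⌈1641/400⌉ = 5 tapes.
So 5 is already optimal.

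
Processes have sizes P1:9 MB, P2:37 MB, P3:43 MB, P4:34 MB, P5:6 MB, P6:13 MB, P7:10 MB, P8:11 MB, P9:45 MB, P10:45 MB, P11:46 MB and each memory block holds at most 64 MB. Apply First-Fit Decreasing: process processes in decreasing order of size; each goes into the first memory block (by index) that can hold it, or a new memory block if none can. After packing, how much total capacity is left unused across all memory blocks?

85

Sorted descending: 46, 45, 45, 43, 37, 34, 13, 11, 10, 9, 6.
Put 46 MB in memory block 1; 18 MB remain.
Put 45 MB in memory block 2; 19 MB remain.
Put 45 MB in memory block 3; 19 MB remain.
Put 43 MB in memory block 4; 21 MB remain.
Put 37 MB in memory block 5; 27 MB remain.
Put 34 MB in memory block 6; 30 MB remain.
Put 13 MB in memory block 1; 5 MB remain.
Put 11 MB in memory block 2; 8 MB remain.
Put 10 MB in memory block 3; 9 MB remain.
Put 9 MB in memory block 3; 0 MB remain.
Put 6 MB in memory block 2; 2 MB remain.
6 memory blocks × 64 MB = 384 MB; used 299 MB; unused 85 MB.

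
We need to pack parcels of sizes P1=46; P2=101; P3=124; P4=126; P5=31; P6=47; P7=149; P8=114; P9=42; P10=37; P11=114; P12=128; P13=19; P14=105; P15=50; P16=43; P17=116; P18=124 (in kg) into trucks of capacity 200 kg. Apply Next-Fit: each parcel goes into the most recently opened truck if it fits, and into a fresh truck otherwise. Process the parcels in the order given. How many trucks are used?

10

truck 1: place P1 (46 kg), 154 kg left
truck 1: place P2 (101 kg), 53 kg left
truck 2: place P3 (124 kg), 76 kg left
truck 3: place P4 (126 kg), 74 kg left
truck 3: place P5 (31 kg), 43 kg left
truck 4: place P6 (47 kg), 153 kg left
truck 4: place P7 (149 kg), 4 kg left
truck 5: place P8 (114 kg), 86 kg left
truck 5: place P9 (42 kg), 44 kg left
truck 5: place P10 (37 kg), 7 kg left
truck 6: place P11 (114 kg), 86 kg left
truck 7: place P12 (128 kg), 72 kg left
truck 7: place P13 (19 kg), 53 kg left
truck 8: place P14 (105 kg), 95 kg left
truck 8: place P15 (50 kg), 45 kg left
truck 8: place P16 (43 kg), 2 kg left
truck 9: place P17 (116 kg), 84 kg left
truck 10: place P18 (124 kg), 76 kg left
Final trucks: [46,101] [124] [126,31] [47,149] [114,42,37] [114] [128,19] [105,50,43] [116] [124].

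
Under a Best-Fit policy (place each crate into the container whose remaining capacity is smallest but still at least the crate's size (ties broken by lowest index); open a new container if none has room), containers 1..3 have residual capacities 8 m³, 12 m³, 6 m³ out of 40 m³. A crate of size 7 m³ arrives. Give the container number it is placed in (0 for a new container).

Containers with room: container 1 (8 m³), container 2 (12 m³).
Tightest fit is container 1 with 8 m³ free.

1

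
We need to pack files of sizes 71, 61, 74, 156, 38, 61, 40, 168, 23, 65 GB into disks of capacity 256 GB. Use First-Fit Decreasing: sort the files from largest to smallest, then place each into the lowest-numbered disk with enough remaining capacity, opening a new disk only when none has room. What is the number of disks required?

Sorted descending: 168, 156, 74, 71, 65, 61, 61, 40, 38, 23.
disk 1: place 168 GB, 88 GB left
disk 2: place 156 GB, 100 GB left
disk 1: place 74 GB, 14 GB left
disk 2: place 71 GB, 29 GB left
disk 3: place 65 GB, 191 GB left
disk 3: place 61 GB, 130 GB left
disk 3: place 61 GB, 69 GB left
disk 3: place 40 GB, 29 GB left
disk 4: place 38 GB, 218 GB left
disk 2: place 23 GB, 6 GB left

4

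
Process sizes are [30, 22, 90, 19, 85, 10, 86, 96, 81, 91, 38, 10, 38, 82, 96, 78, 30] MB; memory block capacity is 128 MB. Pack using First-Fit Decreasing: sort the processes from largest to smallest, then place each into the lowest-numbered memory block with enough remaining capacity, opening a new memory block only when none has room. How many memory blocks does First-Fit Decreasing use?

Sorted descending: 96, 96, 91, 90, 86, 85, 82, 81, 78, 38, 38, 30, 30, 22, 19, 10, 10.
memory block 1: place 96 MB, 32 MB left
memory block 2: place 96 MB, 32 MB left
memory block 3: place 91 MB, 37 MB left
memory block 4: place 90 MB, 38 MB left
memory block 5: place 86 MB, 42 MB left
memory block 6: place 85 MB, 43 MB left
memory block 7: place 82 MB, 46 MB left
memory block 8: place 81 MB, 47 MB left
memory block 9: place 78 MB, 50 MB left
memory block 4: place 38 MB, 0 MB left
memory block 5: place 38 MB, 4 MB left
memory block 1: place 30 MB, 2 MB left
memory block 2: place 30 MB, 2 MB left
memory block 3: place 22 MB, 15 MB left
memory block 6: place 19 MB, 24 MB left
memory block 3: place 10 MB, 5 MB left
memory block 6: place 10 MB, 14 MB left
Final memory blocks: [96,30] [96,30] [91,22,10] [90,38] [86,38] [85,19,10] [82] [81] [78].

9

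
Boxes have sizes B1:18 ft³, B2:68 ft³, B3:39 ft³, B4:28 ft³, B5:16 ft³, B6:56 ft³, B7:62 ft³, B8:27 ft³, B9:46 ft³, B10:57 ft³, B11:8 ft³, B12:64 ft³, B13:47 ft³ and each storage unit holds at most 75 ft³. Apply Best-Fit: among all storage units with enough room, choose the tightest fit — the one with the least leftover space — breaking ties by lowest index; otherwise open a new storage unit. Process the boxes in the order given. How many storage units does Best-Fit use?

B1 (18 ft³) → storage unit 1 (remaining 57 ft³)
B2 (68 ft³) → storage unit 2 (remaining 7 ft³)
B3 (39 ft³) → storage unit 1 (remaining 18 ft³)
B4 (28 ft³) → storage unit 3 (remaining 47 ft³)
B5 (16 ft³) → storage unit 1 (remaining 2 ft³)
B6 (56 ft³) → storage unit 4 (remaining 19 ft³)
B7 (62 ft³) → storage unit 5 (remaining 13 ft³)
B8 (27 ft³) → storage unit 3 (remaining 20 ft³)
B9 (46 ft³) → storage unit 6 (remaining 29 ft³)
B10 (57 ft³) → storage unit 7 (remaining 18 ft³)
B11 (8 ft³) → storage unit 5 (remaining 5 ft³)
B12 (64 ft³) → storage unit 8 (remaining 11 ft³)
B13 (47 ft³) → storage unit 9 (remaining 28 ft³)
Final storage units: [18,39,16] [68] [28,27] [56] [62,8] [46] [57] [64] [47].

9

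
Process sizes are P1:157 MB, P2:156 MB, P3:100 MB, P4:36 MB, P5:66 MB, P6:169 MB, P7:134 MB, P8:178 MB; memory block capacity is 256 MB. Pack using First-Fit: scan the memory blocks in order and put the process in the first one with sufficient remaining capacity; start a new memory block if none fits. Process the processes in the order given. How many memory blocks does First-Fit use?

memory block 1: place P1 (157 MB), 99 MB left
memory block 2: place P2 (156 MB), 100 MB left
memory block 2: place P3 (100 MB), 0 MB left
memory block 1: place P4 (36 MB), 63 MB left
memory block 3: place P5 (66 MB), 190 MB left
memory block 3: place P6 (169 MB), 21 MB left
memory block 4: place P7 (134 MB), 122 MB left
memory block 5: place P8 (178 MB), 78 MB left
Final memory blocks: [157,36] [156,100] [66,169] [134] [178].

5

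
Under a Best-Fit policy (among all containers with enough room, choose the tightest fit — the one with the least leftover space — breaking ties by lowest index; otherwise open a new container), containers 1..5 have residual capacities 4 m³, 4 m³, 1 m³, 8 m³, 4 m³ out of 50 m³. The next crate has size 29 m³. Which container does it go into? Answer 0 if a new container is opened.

0

No container has ≥ 29 m³ free, so a new container is opened.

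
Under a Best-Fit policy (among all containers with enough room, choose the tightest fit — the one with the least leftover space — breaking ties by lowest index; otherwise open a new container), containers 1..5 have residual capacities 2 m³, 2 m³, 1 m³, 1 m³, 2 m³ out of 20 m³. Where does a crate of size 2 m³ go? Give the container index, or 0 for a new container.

1

Containers with room: container 1 (2 m³), container 2 (2 m³), container 5 (2 m³).
Tightest fit is container 1 with 2 m³ free.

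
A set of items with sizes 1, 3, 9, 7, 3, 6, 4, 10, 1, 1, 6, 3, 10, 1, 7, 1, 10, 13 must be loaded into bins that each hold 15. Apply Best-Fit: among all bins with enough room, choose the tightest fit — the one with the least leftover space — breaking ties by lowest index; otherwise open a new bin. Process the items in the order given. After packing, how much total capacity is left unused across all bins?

bin 1: place 1, 14 left
bin 1: place 3, 11 left
bin 1: place 9, 2 left
bin 2: place 7, 8 left
bin 2: place 3, 5 left
bin 3: place 6, 9 left
bin 2: place 4, 1 left
bin 4: place 10, 5 left
bin 2: place 1, 0 left
bin 1: place 1, 1 left
bin 3: place 6, 3 left
bin 3: place 3, 0 left
bin 5: place 10, 5 left
bin 1: place 1, 0 left
bin 6: place 7, 8 left
bin 4: place 1, 4 left
bin 7: place 10, 5 left
bin 8: place 13, 2 left
8 bins × 15 = 120; used 96; unused 24.

24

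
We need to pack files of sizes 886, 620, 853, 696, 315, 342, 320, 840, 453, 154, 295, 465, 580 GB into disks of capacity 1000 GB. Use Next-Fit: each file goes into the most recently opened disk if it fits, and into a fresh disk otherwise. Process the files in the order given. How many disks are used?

9

Put 886 GB in disk 1; 114 GB remain.
Put 620 GB in disk 2; 380 GB remain.
Put 853 GB in disk 3; 147 GB remain.
Put 696 GB in disk 4; 304 GB remain.
Put 315 GB in disk 5; 685 GB remain.
Put 342 GB in disk 5; 343 GB remain.
Put 320 GB in disk 5; 23 GB remain.
Put 840 GB in disk 6; 160 GB remain.
Put 453 GB in disk 7; 547 GB remain.
Put 154 GB in disk 7; 393 GB remain.
Put 295 GB in disk 7; 98 GB remain.
Put 465 GB in disk 8; 535 GB remain.
Put 580 GB in disk 9; 420 GB remain.
Final disks: [886] [620] [853] [696] [315,342,320] [840] [453,154,295] [465] [580].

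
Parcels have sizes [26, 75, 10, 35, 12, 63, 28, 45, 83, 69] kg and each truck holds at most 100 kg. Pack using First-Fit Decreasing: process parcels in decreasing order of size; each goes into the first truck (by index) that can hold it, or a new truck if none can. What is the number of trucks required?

Sorted descending: 83, 75, 69, 63, 45, 35, 28, 26, 12, 10.
Put 83 kg in truck 1; 17 kg remain.
Put 75 kg in truck 2; 25 kg remain.
Put 69 kg in truck 3; 31 kg remain.
Put 63 kg in truck 4; 37 kg remain.
Put 45 kg in truck 5; 55 kg remain.
Put 35 kg in truck 4; 2 kg remain.
Put 28 kg in truck 3; 3 kg remain.
Put 26 kg in truck 5; 29 kg remain.
Put 12 kg in truck 1; 5 kg remain.
Put 10 kg in truck 2; 15 kg remain.
Final trucks: [83,12] [75,10] [69,28] [63,35] [45,26].

5 trucks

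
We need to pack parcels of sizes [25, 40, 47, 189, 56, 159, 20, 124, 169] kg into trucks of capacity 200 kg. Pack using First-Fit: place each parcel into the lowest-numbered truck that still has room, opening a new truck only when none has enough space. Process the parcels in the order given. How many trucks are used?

truck 1: place 25 kg, 175 kg left
truck 1: place 40 kg, 135 kg left
truck 1: place 47 kg, 88 kg left
truck 2: place 189 kg, 11 kg left
truck 1: place 56 kg, 32 kg left
truck 3: place 159 kg, 41 kg left
truck 1: place 20 kg, 12 kg left
truck 4: place 124 kg, 76 kg left
truck 5: place 169 kg, 31 kg left
Final trucks: [25,40,47,56,20] [189] [159] [124] [169].

5 trucks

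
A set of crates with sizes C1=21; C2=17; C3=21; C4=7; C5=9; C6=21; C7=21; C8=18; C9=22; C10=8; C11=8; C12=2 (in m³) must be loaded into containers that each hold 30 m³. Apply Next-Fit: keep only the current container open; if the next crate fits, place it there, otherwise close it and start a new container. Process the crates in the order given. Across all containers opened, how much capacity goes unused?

65

container 1: place C1 (21 m³), 9 m³ left
container 2: place C2 (17 m³), 13 m³ left
container 3: place C3 (21 m³), 9 m³ left
container 3: place C4 (7 m³), 2 m³ left
container 4: place C5 (9 m³), 21 m³ left
container 4: place C6 (21 m³), 0 m³ left
container 5: place C7 (21 m³), 9 m³ left
container 6: place C8 (18 m³), 12 m³ left
container 7: place C9 (22 m³), 8 m³ left
container 7: place C10 (8 m³), 0 m³ left
container 8: place C11 (8 m³), 22 m³ left
container 8: place C12 (2 m³), 20 m³ left
8 containers × 30 m³ = 240 m³; used 175 m³; unused 65 m³.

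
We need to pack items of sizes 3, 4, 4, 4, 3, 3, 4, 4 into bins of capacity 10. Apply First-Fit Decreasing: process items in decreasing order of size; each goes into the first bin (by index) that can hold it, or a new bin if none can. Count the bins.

4 bins

Sorted descending: 4, 4, 4, 4, 4, 3, 3, 3.
bin 1: place 4, 6 left
bin 1: place 4, 2 left
bin 2: place 4, 6 left
bin 2: place 4, 2 left
bin 3: place 4, 6 left
bin 3: place 3, 3 left
bin 3: place 3, 0 left
bin 4: place 3, 7 left
Final bins: [4,4] [4,4] [4,3,3] [3].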